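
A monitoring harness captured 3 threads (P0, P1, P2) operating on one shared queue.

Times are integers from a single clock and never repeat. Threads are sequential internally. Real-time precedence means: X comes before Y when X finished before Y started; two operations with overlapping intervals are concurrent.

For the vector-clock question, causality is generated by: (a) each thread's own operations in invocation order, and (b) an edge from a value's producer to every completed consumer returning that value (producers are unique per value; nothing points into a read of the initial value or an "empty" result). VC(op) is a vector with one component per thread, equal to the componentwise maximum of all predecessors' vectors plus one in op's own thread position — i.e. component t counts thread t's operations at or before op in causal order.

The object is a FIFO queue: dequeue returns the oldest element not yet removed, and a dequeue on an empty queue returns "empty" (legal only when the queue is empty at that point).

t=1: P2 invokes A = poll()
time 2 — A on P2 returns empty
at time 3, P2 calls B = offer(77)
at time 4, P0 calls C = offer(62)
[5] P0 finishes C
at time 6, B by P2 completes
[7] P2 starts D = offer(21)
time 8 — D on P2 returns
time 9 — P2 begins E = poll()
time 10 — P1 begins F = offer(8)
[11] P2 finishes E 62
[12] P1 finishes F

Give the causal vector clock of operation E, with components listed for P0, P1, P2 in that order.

(1, 0, 4)

VC(A, invoked at 1): no causal predecessors; +1 on P2 → (0, 0, 1)
VC(F, invoked at 10): no causal predecessors; +1 on P1 → (0, 1, 0)
VC(C, invoked at 4): no causal predecessors; +1 on P0 → (1, 0, 0)
merge at B (invoked 3): VC(A)=(0, 0, 1), own-thread bump on P2 → (0, 0, 2)
merge at D (invoked 7): VC(B)=(0, 0, 2), own-thread bump on P2 → (0, 0, 3)
merge at E (invoked 9): VC(C)=(1, 0, 0), VC(D)=(0, 0, 3), own-thread bump on P2 → (1, 0, 4)
target: VC(E) = (1, 0, 4)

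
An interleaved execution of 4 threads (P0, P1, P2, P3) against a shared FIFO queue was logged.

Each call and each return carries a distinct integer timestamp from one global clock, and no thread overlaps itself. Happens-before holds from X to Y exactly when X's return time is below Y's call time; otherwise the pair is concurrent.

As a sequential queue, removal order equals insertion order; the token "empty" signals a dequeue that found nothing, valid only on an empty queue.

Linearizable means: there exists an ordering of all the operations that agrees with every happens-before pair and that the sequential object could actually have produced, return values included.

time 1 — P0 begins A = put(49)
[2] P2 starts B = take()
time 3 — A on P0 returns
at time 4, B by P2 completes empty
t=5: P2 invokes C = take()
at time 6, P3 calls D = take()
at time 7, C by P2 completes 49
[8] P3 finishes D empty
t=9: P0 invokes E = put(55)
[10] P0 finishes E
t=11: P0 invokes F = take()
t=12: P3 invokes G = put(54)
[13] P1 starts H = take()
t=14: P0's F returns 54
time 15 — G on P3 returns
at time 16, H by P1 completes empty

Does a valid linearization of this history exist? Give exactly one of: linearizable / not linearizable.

events 1..15 are fine; event 16 — the response of H at time 16 — makes the prefix non-linearizable
8 completed operations, 24 real-time-consistent orders — every FIFO queue replay fails
e.g. A, B, C, D, E, F, G, H: illegal at step 2, since B take() → empty cannot apply there
e.g. A, B, C, D, E, F, H, G: illegal at step 2, since B take() → empty cannot apply there

not linearizable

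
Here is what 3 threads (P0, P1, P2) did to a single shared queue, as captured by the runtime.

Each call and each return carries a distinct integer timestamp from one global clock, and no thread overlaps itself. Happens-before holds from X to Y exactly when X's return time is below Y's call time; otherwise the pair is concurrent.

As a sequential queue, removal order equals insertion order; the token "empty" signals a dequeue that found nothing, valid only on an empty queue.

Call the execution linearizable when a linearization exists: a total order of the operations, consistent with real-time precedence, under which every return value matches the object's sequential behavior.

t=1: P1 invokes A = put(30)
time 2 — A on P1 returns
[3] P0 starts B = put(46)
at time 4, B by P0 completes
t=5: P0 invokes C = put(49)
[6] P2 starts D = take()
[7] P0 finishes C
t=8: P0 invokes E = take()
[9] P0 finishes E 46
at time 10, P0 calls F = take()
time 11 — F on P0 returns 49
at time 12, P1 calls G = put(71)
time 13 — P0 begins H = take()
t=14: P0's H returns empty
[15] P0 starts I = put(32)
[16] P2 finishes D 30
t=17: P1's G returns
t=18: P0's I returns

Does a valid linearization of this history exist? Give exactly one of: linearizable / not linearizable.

witness order: A, B, C, D, E, F, H, G, I
step 1: A put(30) — queue <30>
step 2: B put(46) — queue <30,46>
step 3: C put(49) — queue <30,46,49>
step 4: D take() → 30 — queue <46,49>
step 5: E take() → 46 — queue <49>
step 6: F take() → 49 — queue <>
step 7: H take() → empty — queue <>
step 8: G put(71) — queue <71>
step 9: I put(32) — queue <71,32>

linearizable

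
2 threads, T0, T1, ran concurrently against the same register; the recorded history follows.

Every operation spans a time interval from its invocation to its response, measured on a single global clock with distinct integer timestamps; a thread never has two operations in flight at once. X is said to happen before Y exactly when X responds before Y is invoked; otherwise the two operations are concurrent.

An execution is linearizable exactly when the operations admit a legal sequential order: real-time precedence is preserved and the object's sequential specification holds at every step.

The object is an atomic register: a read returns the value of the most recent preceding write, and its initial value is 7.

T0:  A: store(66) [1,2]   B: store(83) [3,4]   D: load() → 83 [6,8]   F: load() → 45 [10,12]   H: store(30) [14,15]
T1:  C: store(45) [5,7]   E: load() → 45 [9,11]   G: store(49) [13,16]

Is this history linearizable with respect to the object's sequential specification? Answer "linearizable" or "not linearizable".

linearizable

a witness: A, B, D, C, E, F, G, H
1. A store(66), leaving value 66
2. B store(83), leaving value 83
3. D load() → 83, leaving value 83
4. C store(45), leaving value 45
5. E load() → 45, leaving value 45
6. F load() → 45, leaving value 45
7. G store(49), leaving value 49
8. H store(30), leaving value 30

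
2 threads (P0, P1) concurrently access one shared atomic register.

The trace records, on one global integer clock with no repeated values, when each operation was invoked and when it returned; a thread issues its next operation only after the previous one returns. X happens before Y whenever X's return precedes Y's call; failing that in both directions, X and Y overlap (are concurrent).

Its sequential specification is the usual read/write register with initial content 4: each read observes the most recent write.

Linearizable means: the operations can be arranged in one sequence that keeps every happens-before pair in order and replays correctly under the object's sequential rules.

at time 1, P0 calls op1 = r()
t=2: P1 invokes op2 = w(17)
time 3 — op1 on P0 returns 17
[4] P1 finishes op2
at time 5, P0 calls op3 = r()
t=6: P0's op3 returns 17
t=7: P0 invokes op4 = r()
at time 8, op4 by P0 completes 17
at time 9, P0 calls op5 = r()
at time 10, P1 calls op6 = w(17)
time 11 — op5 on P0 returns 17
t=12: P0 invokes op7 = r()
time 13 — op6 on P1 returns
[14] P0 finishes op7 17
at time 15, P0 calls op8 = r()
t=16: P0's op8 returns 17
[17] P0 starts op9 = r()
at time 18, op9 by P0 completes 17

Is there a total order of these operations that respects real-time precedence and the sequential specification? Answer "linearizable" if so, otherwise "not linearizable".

witness order: op2, op1, op3, op4, op5, op6, op7, op8, op9
1. op2 w(17), leaving value 17
2. op1 r() → 17, leaving value 17
3. op3 r() → 17, leaving value 17
4. op4 r() → 17, leaving value 17
5. op5 r() → 17, leaving value 17
6. op6 w(17), leaving value 17
7. op7 r() → 17, leaving value 17
8. op8 r() → 17, leaving value 17
9. op9 r() → 17, leaving value 17

linearizable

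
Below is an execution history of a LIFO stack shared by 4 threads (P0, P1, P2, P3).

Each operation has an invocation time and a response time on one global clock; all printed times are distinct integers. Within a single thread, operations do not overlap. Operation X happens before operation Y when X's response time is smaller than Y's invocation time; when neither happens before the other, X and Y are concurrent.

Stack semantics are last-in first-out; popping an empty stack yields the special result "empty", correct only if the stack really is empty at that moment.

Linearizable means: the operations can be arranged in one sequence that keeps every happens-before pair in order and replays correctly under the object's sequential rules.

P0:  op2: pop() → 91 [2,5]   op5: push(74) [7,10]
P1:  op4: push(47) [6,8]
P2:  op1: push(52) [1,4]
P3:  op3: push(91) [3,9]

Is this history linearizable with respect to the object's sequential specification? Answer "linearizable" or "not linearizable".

a witness: op1, op3, op2, op4, op5
step 1: op1 push(52) — stack <52>
step 2: op3 push(91) — stack <52,91>
step 3: op2 pop() → 91 — stack <52>
step 4: op4 push(47) — stack <52,47>
step 5: op5 push(74) — stack <52,47,74>

linearizable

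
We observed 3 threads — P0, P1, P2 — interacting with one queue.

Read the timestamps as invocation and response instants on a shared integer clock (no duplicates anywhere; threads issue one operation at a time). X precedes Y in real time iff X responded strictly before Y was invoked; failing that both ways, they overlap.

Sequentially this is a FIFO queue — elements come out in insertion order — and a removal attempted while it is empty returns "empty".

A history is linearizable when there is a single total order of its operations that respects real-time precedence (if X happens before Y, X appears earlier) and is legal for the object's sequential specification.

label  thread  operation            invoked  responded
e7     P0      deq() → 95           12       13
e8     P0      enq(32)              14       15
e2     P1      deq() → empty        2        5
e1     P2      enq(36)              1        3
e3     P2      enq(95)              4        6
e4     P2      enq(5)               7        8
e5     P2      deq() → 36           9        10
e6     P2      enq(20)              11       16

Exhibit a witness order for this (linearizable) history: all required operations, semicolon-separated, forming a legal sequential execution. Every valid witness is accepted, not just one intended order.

1. e2 deq() → empty, leaving queue <>
2. e1 enq(36), leaving queue <36>
3. e3 enq(95), leaving queue <36,95>
4. e4 enq(5), leaving queue <36,95,5>
5. e5 deq() → 36, leaving queue <95,5>
6. e6 enq(20), leaving queue <95,5,20>
7. e7 deq() → 95, leaving queue <5,20>
8. e8 enq(32), leaving queue <5,20,32>

e2; e1; e3; e4; e5; e6; e7; e8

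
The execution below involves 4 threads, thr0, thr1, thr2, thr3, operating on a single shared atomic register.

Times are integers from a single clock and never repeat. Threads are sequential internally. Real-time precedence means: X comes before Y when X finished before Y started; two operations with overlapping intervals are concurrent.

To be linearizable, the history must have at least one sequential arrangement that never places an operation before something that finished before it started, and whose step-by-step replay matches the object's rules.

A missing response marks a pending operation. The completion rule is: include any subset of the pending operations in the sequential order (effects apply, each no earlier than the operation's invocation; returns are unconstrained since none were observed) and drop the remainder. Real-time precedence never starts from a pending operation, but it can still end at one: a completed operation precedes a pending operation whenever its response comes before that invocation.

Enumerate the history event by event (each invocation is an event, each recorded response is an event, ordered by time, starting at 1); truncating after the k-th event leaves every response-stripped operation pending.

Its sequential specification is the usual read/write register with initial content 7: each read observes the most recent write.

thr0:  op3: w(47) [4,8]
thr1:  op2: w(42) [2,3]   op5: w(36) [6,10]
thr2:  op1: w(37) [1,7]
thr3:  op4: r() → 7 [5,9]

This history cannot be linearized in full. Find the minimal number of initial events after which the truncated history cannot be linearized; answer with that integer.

one valid order for events 1..8 is op1, op2, op3:
1. op1 w(37), leaving value 37
2. op2 w(42), leaving value 42
3. op3 w(47), leaving value 47
adding event 9 (op4 responds at 9) leaves no legal real-time order
every completion of the 1 pending operation (op5) was checked; none linearizes
e.g. op1, op2, op3, op4 (pending dropped): illegal at step 4, since op4 r() → 7 cannot apply there
e.g. op1, op2, op4, op3 (pending dropped): illegal at step 3, since op4 r() → 7 cannot apply there

9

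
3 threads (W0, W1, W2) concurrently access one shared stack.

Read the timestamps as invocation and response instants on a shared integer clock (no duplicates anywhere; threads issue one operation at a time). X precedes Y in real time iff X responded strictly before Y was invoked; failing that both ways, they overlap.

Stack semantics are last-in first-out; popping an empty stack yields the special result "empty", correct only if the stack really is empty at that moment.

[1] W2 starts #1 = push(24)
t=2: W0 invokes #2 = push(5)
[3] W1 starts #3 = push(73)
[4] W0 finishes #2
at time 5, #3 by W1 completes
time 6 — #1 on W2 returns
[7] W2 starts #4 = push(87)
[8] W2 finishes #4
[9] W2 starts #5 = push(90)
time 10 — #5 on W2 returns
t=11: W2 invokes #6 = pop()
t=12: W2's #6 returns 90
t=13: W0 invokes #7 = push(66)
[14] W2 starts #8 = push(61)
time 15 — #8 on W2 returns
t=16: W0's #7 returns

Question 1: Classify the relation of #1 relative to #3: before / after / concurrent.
concurrent

#1 spans [1,6], #3 spans [3,5]
the intervals overlap in both directions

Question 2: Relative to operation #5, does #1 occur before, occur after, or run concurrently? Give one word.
before

#1 spans [1,6], #5 spans [9,10]
resp(#1)=6 < inv(#5)=9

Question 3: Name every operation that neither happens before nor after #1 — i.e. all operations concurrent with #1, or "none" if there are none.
#2, #3

#1 spans [1,6]; an op avoiding the whole window 1..6 is ordered, any other is concurrent
#2 [2,4]: concurrent
#3 [3,5]: concurrent
#4 [7,8]: after
#5 [9,10]: after
#6 [11,12]: after
#7 [13,16]: after
#8 [14,15]: after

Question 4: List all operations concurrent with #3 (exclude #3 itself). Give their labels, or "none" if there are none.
#1, #2

#3 runs from 3 to 5; window-overlapping ops are concurrent
#1 [1,6]: concurrent
#2 [2,4]: concurrent
#4 [7,8]: after
#5 [9,10]: after
#6 [11,12]: after
#7 [13,16]: after
#8 [14,15]: after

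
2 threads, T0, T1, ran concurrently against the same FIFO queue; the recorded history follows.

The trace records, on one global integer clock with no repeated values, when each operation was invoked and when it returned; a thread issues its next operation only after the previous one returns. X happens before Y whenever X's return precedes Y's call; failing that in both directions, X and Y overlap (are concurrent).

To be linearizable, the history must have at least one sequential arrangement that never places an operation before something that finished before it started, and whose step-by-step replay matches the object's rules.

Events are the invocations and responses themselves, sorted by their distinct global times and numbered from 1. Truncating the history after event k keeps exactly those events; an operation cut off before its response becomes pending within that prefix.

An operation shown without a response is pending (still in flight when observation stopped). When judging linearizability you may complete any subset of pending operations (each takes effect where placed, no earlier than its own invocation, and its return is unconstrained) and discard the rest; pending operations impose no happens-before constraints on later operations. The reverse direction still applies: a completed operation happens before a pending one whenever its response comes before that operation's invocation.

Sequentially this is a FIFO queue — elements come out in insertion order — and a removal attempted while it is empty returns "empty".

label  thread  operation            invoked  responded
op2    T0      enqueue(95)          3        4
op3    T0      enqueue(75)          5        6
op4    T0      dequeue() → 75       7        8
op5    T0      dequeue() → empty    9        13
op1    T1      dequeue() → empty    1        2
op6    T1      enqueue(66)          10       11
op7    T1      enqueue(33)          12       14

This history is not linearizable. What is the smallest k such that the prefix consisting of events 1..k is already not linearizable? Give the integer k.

8

one valid order for events 1..7 is op1, op2, op3:
step 1: op1 dequeue() → empty — queue <>
step 2: op2 enqueue(95) — queue <95>
step 3: op3 enqueue(75) — queue <95,75>
adding event 8 (op4 responds at 8) leaves no legal real-time order
one such order, op1, op2, op3, op4, breaks at step 4 where op4 dequeue() → 75 is illegal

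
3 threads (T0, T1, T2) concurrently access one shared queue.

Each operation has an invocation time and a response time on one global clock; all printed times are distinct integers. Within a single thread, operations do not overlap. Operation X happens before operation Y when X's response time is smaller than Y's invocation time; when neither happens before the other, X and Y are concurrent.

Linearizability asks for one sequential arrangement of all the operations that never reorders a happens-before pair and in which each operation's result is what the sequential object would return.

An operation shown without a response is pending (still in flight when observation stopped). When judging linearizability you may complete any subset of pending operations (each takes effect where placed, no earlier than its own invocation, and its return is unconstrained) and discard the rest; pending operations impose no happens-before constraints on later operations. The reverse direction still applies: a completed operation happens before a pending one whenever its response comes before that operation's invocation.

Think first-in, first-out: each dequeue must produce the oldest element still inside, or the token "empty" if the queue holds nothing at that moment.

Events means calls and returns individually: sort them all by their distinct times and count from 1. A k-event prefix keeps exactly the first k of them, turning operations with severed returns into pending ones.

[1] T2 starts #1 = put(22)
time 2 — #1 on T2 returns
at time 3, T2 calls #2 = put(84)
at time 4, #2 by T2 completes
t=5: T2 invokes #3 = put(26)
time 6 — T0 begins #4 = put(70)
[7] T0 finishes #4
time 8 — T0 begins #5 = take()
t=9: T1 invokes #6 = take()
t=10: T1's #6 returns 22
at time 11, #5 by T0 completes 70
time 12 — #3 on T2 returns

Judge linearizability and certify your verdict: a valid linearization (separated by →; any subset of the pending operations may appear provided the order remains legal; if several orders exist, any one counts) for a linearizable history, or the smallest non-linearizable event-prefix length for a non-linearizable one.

prefix check: 1..10 passes, 1..11 fails once #5's time-11 response joins
real-time-consistent orders of the 5 completed operations: 2 — all fail the queue replay
including or dropping the 1 pending operation (#3) in any combination fails
take #1, #2, #4, #5, #6 (pending dropped): step 4 already fails, because #5 take() → 70 cannot occur there
take #1, #2, #4, #6, #5 (pending dropped): step 5 already fails, because #5 take() → 70 cannot occur there

not linearizable — minimal violating prefix: 11 events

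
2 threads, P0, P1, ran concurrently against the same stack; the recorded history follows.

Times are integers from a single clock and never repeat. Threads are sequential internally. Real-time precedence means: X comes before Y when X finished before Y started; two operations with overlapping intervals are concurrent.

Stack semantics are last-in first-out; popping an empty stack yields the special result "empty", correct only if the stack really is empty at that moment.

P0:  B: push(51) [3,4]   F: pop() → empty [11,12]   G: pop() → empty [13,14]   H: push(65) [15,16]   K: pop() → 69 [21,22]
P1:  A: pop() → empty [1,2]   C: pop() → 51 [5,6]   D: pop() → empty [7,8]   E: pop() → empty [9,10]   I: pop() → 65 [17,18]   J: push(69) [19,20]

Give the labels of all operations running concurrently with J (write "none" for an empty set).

J spans [19,20]: anything still running between times 19 and 20 counts as concurrent
A [1,2]: before
B [3,4]: before
C [5,6]: before
D [7,8]: before
E [9,10]: before
F [11,12]: before
G [13,14]: before
H [15,16]: before
I [17,18]: before
K [21,22]: after

none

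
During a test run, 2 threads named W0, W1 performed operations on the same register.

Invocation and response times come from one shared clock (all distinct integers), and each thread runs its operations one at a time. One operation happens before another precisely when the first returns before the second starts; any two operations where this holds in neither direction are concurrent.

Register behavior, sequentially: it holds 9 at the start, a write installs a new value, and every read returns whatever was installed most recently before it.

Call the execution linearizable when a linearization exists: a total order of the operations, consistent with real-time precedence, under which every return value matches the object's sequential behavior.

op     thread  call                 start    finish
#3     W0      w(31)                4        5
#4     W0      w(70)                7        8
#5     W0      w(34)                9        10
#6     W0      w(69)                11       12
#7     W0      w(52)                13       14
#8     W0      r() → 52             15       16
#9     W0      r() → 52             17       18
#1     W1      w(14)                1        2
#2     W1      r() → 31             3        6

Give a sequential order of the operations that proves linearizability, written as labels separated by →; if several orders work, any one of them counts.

#1 → #3 → #2 → #4 → #5 → #6 → #7 → #8 → #9

step 1: #1 w(14) — value 14
step 2: #3 w(31) — value 31
step 3: #2 r() → 31 — value 31
step 4: #4 w(70) — value 70
step 5: #5 w(34) — value 34
step 6: #6 w(69) — value 69
step 7: #7 w(52) — value 52
step 8: #8 r() → 52 — value 52
step 9: #9 r() → 52 — value 52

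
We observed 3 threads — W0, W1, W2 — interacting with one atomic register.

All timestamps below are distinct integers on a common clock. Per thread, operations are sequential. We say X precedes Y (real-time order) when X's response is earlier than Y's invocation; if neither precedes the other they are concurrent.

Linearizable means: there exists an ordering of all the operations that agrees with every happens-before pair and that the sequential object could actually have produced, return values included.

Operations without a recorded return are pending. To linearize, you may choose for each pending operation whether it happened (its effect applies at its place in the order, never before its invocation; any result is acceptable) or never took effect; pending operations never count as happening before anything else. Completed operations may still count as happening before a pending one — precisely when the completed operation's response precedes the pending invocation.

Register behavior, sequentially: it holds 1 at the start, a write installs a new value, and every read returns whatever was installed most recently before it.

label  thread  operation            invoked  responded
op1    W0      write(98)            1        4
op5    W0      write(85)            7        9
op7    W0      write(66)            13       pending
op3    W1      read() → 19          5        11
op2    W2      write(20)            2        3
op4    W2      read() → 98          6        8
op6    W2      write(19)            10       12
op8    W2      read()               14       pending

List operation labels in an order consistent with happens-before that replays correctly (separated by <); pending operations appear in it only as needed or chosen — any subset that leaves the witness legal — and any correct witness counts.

op2 < op1 < op4 < op5 < op6 < op3

step 1: op2 write(20) — value 20
step 2: op1 write(98) — value 98
step 3: op4 read() → 98 — value 98
step 4: op5 write(85) — value 85
step 5: op6 write(19) — value 19
step 6: op3 read() → 19 — value 19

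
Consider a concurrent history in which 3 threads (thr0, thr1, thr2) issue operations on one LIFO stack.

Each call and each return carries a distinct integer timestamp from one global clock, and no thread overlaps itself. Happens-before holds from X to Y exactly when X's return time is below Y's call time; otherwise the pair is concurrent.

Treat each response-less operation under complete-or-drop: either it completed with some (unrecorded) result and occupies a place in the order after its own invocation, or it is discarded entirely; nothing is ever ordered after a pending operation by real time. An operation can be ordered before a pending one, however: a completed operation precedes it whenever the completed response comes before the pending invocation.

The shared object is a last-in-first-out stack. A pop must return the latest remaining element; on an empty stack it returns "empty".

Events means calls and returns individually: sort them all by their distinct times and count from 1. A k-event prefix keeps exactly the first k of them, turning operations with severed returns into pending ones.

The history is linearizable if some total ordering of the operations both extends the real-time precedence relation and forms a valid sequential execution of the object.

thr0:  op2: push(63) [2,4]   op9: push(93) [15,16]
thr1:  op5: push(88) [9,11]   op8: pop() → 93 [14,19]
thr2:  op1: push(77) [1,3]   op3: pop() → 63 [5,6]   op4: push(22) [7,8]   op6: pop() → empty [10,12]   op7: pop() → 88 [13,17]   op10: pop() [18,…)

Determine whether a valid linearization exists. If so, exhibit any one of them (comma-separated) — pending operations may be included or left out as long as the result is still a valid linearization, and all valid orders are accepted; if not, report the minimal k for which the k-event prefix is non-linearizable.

events 1..11 are fine; event 12 — the response of op6 at time 12 — makes the prefix non-linearizable
no legal order exists: 4 real-time-consistent candidates over 6 completed LIFO stack operations, all rejected
e.g. op1, op2, op3, op4, op5, op6: illegal at step 6, since op6 pop() → empty cannot apply there
e.g. op1, op2, op3, op4, op6, op5: illegal at step 5, since op6 pop() → empty cannot apply there

not linearizable — minimal violating prefix: 12 events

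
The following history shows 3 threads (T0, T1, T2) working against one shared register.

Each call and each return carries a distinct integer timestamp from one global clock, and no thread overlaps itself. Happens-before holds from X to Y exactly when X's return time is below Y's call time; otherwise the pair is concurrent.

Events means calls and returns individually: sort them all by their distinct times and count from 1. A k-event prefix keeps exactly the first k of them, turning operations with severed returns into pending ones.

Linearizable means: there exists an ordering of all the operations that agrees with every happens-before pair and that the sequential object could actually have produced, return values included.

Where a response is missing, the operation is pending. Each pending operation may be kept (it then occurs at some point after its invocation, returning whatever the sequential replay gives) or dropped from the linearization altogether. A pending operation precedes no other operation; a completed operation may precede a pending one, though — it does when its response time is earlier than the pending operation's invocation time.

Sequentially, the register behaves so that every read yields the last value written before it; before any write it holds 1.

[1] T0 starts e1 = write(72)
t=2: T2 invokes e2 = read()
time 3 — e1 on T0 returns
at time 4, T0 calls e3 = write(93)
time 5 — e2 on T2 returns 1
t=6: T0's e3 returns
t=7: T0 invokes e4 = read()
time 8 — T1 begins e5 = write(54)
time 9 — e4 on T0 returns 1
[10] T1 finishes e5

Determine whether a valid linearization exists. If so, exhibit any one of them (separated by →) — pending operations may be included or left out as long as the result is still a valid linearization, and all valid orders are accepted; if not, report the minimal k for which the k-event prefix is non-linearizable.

the violation lands at event 9, e4's response at time 9: events 1..8 linearize, events 1..9 do not
all 3 real-time-respecting orders fail — 4 completed register operations, no legal replay
no completion choice of the 1 pending operation (e5) rescues it — every subset was tried
e.g. e1, e2, e3, e4 (pending dropped): illegal at step 2, since e2 read() → 1 cannot apply there
e.g. e1, e3, e2, e4 (pending dropped): illegal at step 3, since e2 read() → 1 cannot apply there

not linearizable — minimal violating prefix: 9 events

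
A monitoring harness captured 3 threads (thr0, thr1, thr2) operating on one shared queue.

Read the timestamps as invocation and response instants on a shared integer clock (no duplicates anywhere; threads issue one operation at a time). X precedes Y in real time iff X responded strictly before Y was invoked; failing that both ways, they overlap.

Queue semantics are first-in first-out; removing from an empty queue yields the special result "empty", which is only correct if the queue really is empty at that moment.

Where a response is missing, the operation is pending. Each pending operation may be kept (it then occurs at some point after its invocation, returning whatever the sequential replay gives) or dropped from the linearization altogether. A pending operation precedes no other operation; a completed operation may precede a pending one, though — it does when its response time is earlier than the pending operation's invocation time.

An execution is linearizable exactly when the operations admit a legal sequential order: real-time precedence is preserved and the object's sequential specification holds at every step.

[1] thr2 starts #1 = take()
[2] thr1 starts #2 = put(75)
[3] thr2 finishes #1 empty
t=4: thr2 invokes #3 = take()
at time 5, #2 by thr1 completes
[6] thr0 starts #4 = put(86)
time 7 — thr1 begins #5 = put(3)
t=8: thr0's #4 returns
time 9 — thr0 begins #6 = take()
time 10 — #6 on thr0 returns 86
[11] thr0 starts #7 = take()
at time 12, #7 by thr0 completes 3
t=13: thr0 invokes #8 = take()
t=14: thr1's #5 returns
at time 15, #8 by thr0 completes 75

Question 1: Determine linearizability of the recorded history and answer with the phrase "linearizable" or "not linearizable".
not linearizable

events 1..14 are fine; event 15 — the response of #8 at time 15 — makes the prefix non-linearizable
every one of the 10 real-time-consistent orders over 7 completed queue ops fails the sequential spec
completion choices over the 1 pending operation (#3) were checked; none helps
for example #1, #2, #4, #5, #6, #7, #8 (pending dropped) fails at step 5: #6 take() → 86 is not legal there
for example #1, #2, #4, #6, #5, #7, #8 (pending dropped) fails at step 4: #6 take() → 86 is not legal there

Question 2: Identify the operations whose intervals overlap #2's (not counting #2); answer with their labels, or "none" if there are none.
#1, #3

overlap test against #2 [2,5]: concurrent iff the interval meets 2..5
#1 [1,3]: concurrent
#3 [4,…): concurrent
#4 [6,8]: after
#5 [7,14]: after
#6 [9,10]: after
#7 [11,12]: after
#8 [13,15]: after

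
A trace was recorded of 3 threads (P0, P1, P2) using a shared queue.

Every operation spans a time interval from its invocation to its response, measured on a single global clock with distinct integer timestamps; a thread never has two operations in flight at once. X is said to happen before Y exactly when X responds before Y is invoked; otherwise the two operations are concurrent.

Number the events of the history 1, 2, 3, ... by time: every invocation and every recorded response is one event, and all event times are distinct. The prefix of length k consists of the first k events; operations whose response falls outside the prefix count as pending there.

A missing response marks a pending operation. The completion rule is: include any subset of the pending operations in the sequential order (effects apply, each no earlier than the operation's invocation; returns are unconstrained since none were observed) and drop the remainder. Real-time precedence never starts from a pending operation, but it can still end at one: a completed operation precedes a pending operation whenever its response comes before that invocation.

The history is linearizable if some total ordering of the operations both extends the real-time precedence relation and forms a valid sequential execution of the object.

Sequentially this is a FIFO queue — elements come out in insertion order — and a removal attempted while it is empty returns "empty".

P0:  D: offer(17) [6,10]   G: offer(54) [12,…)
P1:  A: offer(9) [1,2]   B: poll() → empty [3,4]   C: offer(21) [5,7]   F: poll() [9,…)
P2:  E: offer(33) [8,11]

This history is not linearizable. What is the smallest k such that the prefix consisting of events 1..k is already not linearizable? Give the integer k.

a valid linearization of events 1..3 exists, for instance A:
1. A offer(9), leaving queue <9>
at event 4 (B's time-4 response) nothing linearizes any more
for example A, B fails at step 2: B poll() → empty is not legal there

4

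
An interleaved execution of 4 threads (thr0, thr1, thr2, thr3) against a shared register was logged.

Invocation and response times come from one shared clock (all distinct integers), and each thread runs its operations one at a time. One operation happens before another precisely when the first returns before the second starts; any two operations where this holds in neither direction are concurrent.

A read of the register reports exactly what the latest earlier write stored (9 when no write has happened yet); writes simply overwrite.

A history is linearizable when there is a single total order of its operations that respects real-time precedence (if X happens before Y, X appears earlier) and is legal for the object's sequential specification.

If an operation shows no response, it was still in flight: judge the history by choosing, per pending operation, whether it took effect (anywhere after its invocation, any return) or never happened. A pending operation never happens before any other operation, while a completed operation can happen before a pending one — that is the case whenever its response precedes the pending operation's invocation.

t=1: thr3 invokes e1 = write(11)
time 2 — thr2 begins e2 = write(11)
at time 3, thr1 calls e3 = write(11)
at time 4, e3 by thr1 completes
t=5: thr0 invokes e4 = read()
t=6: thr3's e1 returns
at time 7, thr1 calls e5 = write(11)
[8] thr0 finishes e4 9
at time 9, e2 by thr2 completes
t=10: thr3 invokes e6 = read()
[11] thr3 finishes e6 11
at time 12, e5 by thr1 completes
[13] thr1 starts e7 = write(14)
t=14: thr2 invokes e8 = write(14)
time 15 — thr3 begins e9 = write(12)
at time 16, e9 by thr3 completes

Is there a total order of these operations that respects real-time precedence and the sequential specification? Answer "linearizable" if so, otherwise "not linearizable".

already the first 8 events (up to e4's response at time 8) admit no linearization; the first 7 still do
3 completed operations, 3 real-time-consistent orders — every register replay fails
completion choices over the 2 pending operations (e2, e5) were checked; none helps
sample order e1, e3, e4 (pending dropped) stalls at step 3 — e4 read() → 9 has no legal effect
sample order e3, e1, e4 (pending dropped) stalls at step 3 — e4 read() → 9 has no legal effect

not linearizable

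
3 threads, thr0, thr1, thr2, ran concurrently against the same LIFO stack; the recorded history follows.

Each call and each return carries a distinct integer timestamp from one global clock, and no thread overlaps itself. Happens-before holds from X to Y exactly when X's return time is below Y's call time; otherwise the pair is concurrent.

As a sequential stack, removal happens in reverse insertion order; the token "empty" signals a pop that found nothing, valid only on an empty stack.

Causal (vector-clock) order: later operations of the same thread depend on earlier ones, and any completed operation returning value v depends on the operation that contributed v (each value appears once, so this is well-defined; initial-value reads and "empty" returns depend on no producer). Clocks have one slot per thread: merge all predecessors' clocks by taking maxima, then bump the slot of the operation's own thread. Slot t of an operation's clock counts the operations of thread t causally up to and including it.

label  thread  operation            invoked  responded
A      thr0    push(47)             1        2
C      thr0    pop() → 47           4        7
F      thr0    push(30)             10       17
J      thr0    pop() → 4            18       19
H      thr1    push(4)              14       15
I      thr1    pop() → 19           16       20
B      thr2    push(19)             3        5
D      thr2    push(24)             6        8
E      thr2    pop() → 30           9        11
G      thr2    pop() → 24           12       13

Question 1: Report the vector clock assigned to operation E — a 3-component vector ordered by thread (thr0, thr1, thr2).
(3, 0, 3)

VC(B, invoked at 3): no causal predecessors; +1 on thr2 → (0, 0, 1)
VC(H, invoked at 14): no causal predecessors; +1 on thr1 → (0, 1, 0)
VC(A, invoked at 1): no causal predecessors; +1 on thr0 → (1, 0, 0)
VC(D, invoked at 6): max of VC(B)=(0, 0, 1), then +1 on thread thr2 → (0, 0, 2)
VC(C, invoked at 4): max of VC(A)=(1, 0, 0), then +1 on thread thr0 → (2, 0, 0)
VC(I, invoked at 16): max of VC(B)=(0, 0, 1), VC(H)=(0, 1, 0), then +1 on thread thr1 → (0, 2, 1)
VC(F, invoked at 10): max of VC(C)=(2, 0, 0), then +1 on thread thr0 → (3, 0, 0)
VC(J, invoked at 18): max of VC(F)=(3, 0, 0), VC(H)=(0, 1, 0), then +1 on thread thr0 → (4, 1, 0)
VC(E, invoked at 9): max of VC(D)=(0, 0, 2), VC(F)=(3, 0, 0), then +1 on thread thr2 → (3, 0, 3)
VC(G, invoked at 12): max of VC(D)=(0, 0, 2), VC(E)=(3, 0, 3), then +1 on thread thr2 → (3, 0, 4)
target: VC(E) = (3, 0, 3)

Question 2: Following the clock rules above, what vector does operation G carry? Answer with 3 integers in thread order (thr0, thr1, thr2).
(3, 0, 4)

B (invocation 3): nothing precedes it; thr2's component alone gives (0, 0, 1)
H (invocation 14): nothing precedes it; thr1's component alone gives (0, 1, 0)
A (invocation 1): nothing precedes it; thr0's component alone gives (1, 0, 0)
D (invocation 6): componentwise max over VC(B)=(0, 0, 1), +1 at thr2, giving (0, 0, 2)
C (invocation 4): componentwise max over VC(A)=(1, 0, 0), +1 at thr0, giving (2, 0, 0)
I (invocation 16): componentwise max over VC(B)=(0, 0, 1), VC(H)=(0, 1, 0), +1 at thr1, giving (0, 2, 1)
F (invocation 10): componentwise max over VC(C)=(2, 0, 0), +1 at thr0, giving (3, 0, 0)
J (invocation 18): componentwise max over VC(F)=(3, 0, 0), VC(H)=(0, 1, 0), +1 at thr0, giving (4, 1, 0)
E (invocation 9): componentwise max over VC(D)=(0, 0, 2), VC(F)=(3, 0, 0), +1 at thr2, giving (3, 0, 3)
G (invocation 12): componentwise max over VC(D)=(0, 0, 2), VC(E)=(3, 0, 3), +1 at thr2, giving (3, 0, 4)
target: VC(G) = (3, 0, 4)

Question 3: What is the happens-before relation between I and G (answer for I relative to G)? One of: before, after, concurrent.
after

I spans [16,20], G spans [12,13]
resp(G)=13 < inv(I)=16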